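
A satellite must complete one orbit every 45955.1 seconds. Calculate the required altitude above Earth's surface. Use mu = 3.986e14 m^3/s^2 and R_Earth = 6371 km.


T = 45955.1 s
r = (mu*T^2/(4*pi^2))^(1/3) = (3.986e14 * 45955.1^2 / (4*pi^2))^(1/3)
r = 2.7729902e+07 m = 27729.9017 km
alt = r - R_E = 27729.9017 - 6371 = 21358.9017 km

21358.9017 km


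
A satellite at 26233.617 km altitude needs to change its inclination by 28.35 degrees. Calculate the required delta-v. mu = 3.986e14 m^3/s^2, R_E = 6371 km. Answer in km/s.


r = 32604.6170 km = 3.2604617e+07 m
V = sqrt(mu/r) = 3496.4643 m/s
di = 28.35 deg = 0.4948008 rad
dV = 2*V*sin(di/2) = 2*3496.4643*sin(0.2474004)
dV = 1712.4588 m/s = 1.7125 km/s

1.7125 km/s


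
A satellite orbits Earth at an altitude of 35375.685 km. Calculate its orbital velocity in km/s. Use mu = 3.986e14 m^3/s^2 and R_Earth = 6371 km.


r = R_E + alt = 6371.0 + 35375.685 = 41746.6850 km = 4.1746685e+07 m
v = sqrt(mu/r) = sqrt(3.986e14 / 4.1746685e+07) = 3089.9941 m/s = 3.0900 km/s

3.0900 km/s


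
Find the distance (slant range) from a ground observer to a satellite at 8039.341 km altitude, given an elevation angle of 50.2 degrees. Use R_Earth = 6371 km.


h = 8039.341 km, el = 50.2 deg
d = -R_E*sin(el) + sqrt((R_E*sin(el))^2 + 2*R_E*h + h^2)
d = -6371.0000*sin(0.8761553) + sqrt((6371.0000*0.7682835)^2 + 2*6371.0000*8039.341 + 8039.341^2)
d = 8926.5070 km

8926.5070 km


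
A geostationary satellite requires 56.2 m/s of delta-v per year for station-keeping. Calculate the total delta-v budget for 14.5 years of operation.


dV = rate * years = 56.2 * 14.5
dV = 814.9000 m/s

814.9000 m/s


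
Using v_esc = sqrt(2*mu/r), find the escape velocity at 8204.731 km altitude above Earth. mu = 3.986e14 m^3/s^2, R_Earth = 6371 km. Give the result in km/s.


r = 6371.0 + 8204.731 = 14575.7310 km = 1.4575731e+07 m
v_esc = sqrt(2*mu/r) = sqrt(2*3.986e14 / 1.4575731e+07)
v_esc = 7395.5159 m/s = 7.3955 km/s

7.3955 km/s


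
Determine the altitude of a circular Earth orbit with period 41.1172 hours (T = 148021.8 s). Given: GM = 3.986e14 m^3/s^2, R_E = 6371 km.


T = 148021.8 s
r = (mu*T^2/(4*pi^2))^(1/3) = (3.986e14 * 148021.8^2 / (4*pi^2))^(1/3)
r = 6.0479702e+07 m = 60479.7016 km
alt = r - R_E = 60479.7016 - 6371 = 54108.7016 km

54108.7016 km


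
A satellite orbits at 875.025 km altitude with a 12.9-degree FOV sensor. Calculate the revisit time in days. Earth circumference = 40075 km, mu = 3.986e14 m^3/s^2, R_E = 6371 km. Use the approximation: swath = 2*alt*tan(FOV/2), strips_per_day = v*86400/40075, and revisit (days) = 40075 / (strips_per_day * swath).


swath = 2*875.025*tan(0.1125737) = 197.8461 km
v = sqrt(mu/r) = 7416.8370 m/s = 7.4168 km/s
strips/day = v*86400/40075 = 7.4168*86400/40075 = 15.9904
coverage/day = strips * swath = 15.9904 * 197.8461 = 3163.6360 km
revisit = 40075 / 3163.6360 = 12.6674 days

12.6674 days


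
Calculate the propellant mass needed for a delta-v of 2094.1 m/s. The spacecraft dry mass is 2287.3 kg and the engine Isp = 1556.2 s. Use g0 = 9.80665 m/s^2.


ve = Isp * g0 = 1556.2 * 9.80665 = 15261.108730 m/s
mass ratio = exp(dv/ve) = exp(2094.1/15261.108730) = 1.14707827
m_prop = m_dry * (mr - 1) = 2287.3 * (1.14707827 - 1)
m_prop = 336.4121 kg

336.4121 kg


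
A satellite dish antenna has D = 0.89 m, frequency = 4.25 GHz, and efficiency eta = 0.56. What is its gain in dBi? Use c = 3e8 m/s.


lambda = c/f = 3e8 / 4.25e+09 = 0.07058824 m
G = eta*(pi*D/lambda)^2 = 0.56*(pi*0.89/0.07058824)^2
G = 878.6242 (linear)
G = 10*log10(878.6242) = 29.4380 dBi

29.4380 dBi


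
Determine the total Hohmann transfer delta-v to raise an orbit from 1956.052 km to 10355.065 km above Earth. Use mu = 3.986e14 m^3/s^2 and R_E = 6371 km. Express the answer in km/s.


r1 = 8327.0520 km = 8.327052e+06 m
r2 = 16726.0650 km = 1.6726065e+07 m
dv1 = sqrt(mu/r1)*(sqrt(2*r2/(r1+r2)) - 1) = 1076.0577 m/s
dv2 = sqrt(mu/r2)*(1 - sqrt(2*r1/(r1+r2))) = 901.5386 m/s
total dv = |dv1| + |dv2| = 1076.0577 + 901.5386 = 1977.5962 m/s = 1.9776 km/s

1.9776 km/s


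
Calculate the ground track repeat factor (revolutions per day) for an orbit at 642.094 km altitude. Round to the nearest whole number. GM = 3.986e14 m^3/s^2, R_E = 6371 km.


r = 7.013094e+06 m
T = 2*pi*sqrt(r^3/mu) = 5844.8815 s = 97.4147 min
revs/day = 1440 / 97.4147 = 14.7822
Rounded: 15 revolutions per day

15 revolutions per day


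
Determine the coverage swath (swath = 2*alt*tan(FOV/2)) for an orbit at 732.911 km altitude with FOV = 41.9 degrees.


FOV = 41.9 deg = 0.731293 rad
swath = 2 * alt * tan(FOV/2) = 2 * 732.911 * tan(0.3656465)
swath = 2 * 732.911 * 0.3828631
swath = 561.2092 km

561.2092 km


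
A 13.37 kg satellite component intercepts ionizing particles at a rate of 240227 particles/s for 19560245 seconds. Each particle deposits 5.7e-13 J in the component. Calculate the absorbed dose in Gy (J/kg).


Total energy deposited = rate * time * E_per
  = 240227 * 19560245 * 5.7e-13 = 2.6784 J
Dose = E_total / mass = 2.6784 / 13.37
Dose = 0.200327 Gy

0.2003 Gy


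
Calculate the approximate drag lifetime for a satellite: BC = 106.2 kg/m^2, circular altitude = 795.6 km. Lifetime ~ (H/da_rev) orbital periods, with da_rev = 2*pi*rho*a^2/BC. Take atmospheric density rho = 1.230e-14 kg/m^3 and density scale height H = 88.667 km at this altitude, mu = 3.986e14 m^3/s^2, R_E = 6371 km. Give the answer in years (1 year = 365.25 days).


a = R_E + alt = 7166.6000 km = 7.1666e+06 m
da_rev = 2*pi*rho*a^2/BC = 2*pi*1.230e-14*(7.1666e+06)^2/106.2 = 0.0373754813 m per revolution
N = H/da_rev = 88667.0000 m / 0.0373754813 m = 2.3723307e+06 revolutions
P = 2*pi*sqrt(a^3/mu) = 6037.8312 s
lifetime = N*P = 2.3723307e+06 * 6037.8312 = 1.4323732e+10 s = 165783.9365 days
years = 165783.9365 / 365.25 = 453.8917 years

453.8917 years


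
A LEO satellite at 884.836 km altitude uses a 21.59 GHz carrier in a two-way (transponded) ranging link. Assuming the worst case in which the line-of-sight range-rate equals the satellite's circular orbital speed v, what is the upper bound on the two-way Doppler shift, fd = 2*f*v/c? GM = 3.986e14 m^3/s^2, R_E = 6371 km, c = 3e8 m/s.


r = 7.255836e+06 m
v = sqrt(mu/r) = 7411.8209 m/s (worst-case radial velocity)
f = 21.59 GHz = 2.159e+10 Hz
fd = 2*f*v/c = 2*2.159e+10*7411.8209/3.0e+08
fd = 1.0668081e+06 Hz

1.0668e+06 Hz


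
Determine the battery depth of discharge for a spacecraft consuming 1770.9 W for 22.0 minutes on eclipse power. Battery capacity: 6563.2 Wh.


E_used = P * t / 60 = 1770.9 * 22.0 / 60 = 649.3300 Wh
DOD = E_used / E_total * 100 = 649.3300 / 6563.2 * 100
DOD = 9.8935 %

9.8935 %


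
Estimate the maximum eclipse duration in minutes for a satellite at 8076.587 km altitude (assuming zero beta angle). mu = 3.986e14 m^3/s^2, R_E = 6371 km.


r = 14447.5870 km
T = 288.0401 min
Eclipse fraction = arcsin(R_E/r)/pi = arcsin(6371.0000/14447.5870)/pi
= arcsin(0.4409733)/pi = 0.1453667
Eclipse duration = 0.1453667 * 288.0401 = 41.8714 min

41.8714 minutes


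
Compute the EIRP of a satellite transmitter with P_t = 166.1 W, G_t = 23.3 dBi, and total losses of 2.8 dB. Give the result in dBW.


Pt = 166.1 W = 22.2037 dBW
EIRP = Pt_dBW + Gt - losses = 22.2037 + 23.3 - 2.8 = 42.7037 dBW

42.7037 dBW


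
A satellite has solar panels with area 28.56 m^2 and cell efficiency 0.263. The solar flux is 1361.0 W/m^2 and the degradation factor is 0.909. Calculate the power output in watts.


P = area * eta * S * degradation
P = 28.56 * 0.263 * 1361.0 * 0.909
P = 9292.5725 W

9292.5725 W


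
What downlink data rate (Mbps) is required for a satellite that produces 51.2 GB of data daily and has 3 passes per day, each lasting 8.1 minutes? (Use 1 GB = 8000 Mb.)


total contact time = 3 * 8.1 * 60 = 1458.0000 s
data = 51.2 GB = 409600.0000 Mb
rate = 409600.0000 / 1458.0000 = 280.9328 Mbps

280.9328 Mbps


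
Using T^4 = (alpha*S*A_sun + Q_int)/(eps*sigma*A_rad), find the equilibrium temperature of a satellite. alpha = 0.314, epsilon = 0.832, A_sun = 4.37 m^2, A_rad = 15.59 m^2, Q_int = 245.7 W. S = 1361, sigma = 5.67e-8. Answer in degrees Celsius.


Numerator = alpha*S*A_sun + Q_int = 0.314*1361*4.37 + 245.7 = 2113.2370 W
Denominator = eps*sigma*A_rad = 0.832*5.67e-8*15.59 = 7.354489e-07 W/K^4
T^4 = 2.8733974e+09 K^4
T = 231.5256 K = -41.6244 C

-41.6244 degrees Celsius


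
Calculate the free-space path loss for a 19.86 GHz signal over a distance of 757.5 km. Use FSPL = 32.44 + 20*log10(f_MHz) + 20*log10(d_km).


f = 19.86 GHz = 19860.0000 MHz
d = 757.5 km
FSPL = 32.44 + 20*log10(19860.0000) + 20*log10(757.5)
FSPL = 32.44 + 85.9596 + 57.5877
FSPL = 175.9872 dB

175.9872 dB


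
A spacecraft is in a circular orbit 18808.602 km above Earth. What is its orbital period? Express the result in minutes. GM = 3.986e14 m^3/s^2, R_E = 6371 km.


r = 25179.6020 km = 2.5179602e+07 m
T = 2*pi*sqrt(r^3/mu) = 2*pi*sqrt(1.5964179e+22 / 3.986e14)
T = 39763.4916 s = 662.7249 min

662.7249 minutes


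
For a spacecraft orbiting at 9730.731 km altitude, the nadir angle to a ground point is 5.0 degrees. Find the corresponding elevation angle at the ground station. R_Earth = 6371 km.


r = R_E + alt = 16101.7310 km
Law of sines in the satellite / Earth-center / ground-point triangle:
  sin(nadir)/R_E = sin(90 + el)/r  =>  cos(el) = (r/R_E)*sin(nadir)
cos(el) = (16101.7310 / 6371.0000) * sin(5.0 deg) = 0.2202728
el = arccos(0.2202728) = 77.2749 deg
(Earth-central angle = 90 - nadir - el = 7.7251 deg)

77.2749 degrees


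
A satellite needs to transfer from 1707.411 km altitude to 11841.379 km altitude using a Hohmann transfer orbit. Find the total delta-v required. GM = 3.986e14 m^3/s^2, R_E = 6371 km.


r1 = 8078.4110 km = 8.078411e+06 m
r2 = 18212.3790 km = 1.8212379e+07 m
dv1 = sqrt(mu/r1)*(sqrt(2*r2/(r1+r2)) - 1) = 1243.6904 m/s
dv2 = sqrt(mu/r2)*(1 - sqrt(2*r1/(r1+r2))) = 1010.8434 m/s
total dv = |dv1| + |dv2| = 1243.6904 + 1010.8434 = 2254.5339 m/s = 2.2545 km/s

2.2545 km/s


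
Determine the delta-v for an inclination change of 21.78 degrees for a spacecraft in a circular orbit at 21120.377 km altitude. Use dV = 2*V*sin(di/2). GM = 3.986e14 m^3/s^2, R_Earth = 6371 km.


r = 27491.3770 km = 2.7491377e+07 m
V = sqrt(mu/r) = 3807.7673 m/s
di = 21.78 deg = 0.3801327 rad
dV = 2*V*sin(di/2) = 2*3807.7673*sin(0.1900664)
dV = 1438.7577 m/s = 1.4388 km/s

1.4388 km/s


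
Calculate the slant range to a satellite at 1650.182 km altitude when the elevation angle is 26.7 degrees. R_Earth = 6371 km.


h = 1650.182 km, el = 26.7 deg
d = -R_E*sin(el) + sqrt((R_E*sin(el))^2 + 2*R_E*h + h^2)
d = -6371.0000*sin(0.4660029) + sqrt((6371.0000*0.449319)^2 + 2*6371.0000*1650.182 + 1650.182^2)
d = 2789.3143 km

2789.3143 km


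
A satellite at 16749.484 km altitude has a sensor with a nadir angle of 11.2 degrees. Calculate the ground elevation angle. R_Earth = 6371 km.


r = R_E + alt = 23120.4840 km
Law of sines in the satellite / Earth-center / ground-point triangle:
  sin(nadir)/R_E = sin(90 + el)/r  =>  cos(el) = (r/R_E)*sin(nadir)
cos(el) = (23120.4840 / 6371.0000) * sin(11.2 deg) = 0.7048803
el = arccos(0.7048803) = 45.1801 deg
(Earth-central angle = 90 - nadir - el = 33.6199 deg)

45.1801 degrees


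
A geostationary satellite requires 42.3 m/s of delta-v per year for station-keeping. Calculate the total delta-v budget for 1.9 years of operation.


dV = rate * years = 42.3 * 1.9
dV = 80.3700 m/s

80.3700 m/s


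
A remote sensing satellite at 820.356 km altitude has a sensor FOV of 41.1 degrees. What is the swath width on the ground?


FOV = 41.1 deg = 0.7173303 rad
swath = 2 * alt * tan(FOV/2) = 2 * 820.356 * tan(0.3586652)
swath = 2 * 820.356 * 0.3748797
swath = 615.0696 km

615.0696 km


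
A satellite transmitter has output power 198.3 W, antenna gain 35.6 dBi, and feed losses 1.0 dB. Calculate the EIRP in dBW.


Pt = 198.3 W = 22.9732 dBW
EIRP = Pt_dBW + Gt - losses = 22.9732 + 35.6 - 1.0 = 57.5732 dBW

57.5732 dBW


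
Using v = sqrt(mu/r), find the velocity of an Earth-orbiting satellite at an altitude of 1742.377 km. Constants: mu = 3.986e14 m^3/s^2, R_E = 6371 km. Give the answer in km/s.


r = R_E + alt = 6371.0 + 1742.377 = 8113.3770 km = 8.113377e+06 m
v = sqrt(mu/r) = sqrt(3.986e14 / 8.113377e+06) = 7009.1898 m/s = 7.0092 km/s

7.0092 km/s


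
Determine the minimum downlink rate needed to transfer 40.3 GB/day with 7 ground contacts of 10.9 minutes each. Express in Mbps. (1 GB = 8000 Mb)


total contact time = 7 * 10.9 * 60 = 4578.0000 s
data = 40.3 GB = 322400.0000 Mb
rate = 322400.0000 / 4578.0000 = 70.4238 Mbps

70.4238 Mbps


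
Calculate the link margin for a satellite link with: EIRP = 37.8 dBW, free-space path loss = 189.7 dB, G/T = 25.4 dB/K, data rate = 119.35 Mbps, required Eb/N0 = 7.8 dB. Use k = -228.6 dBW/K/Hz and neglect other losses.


C/N0 = EIRP - FSPL + G/T - k = 37.8 - 189.7 + 25.4 - (-228.6)
C/N0 = 102.1000 dB-Hz
R_b = 119.35 Mbps = 1.1935e+08 bps -> 10*log10(R_b) = 80.7682 dB-Hz
Eb/N0 = C/N0 - 10*log10(R_b) = 102.1000 - 80.7682 = 21.3318 dB
Margin = Eb/N0 - Eb/N0_req = 21.3318 - 7.8 = 13.5318 dB (link closes)

13.5318 dB


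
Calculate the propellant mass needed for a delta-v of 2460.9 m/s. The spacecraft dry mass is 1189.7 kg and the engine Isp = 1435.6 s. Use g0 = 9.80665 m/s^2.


ve = Isp * g0 = 1435.6 * 9.80665 = 14078.426740 m/s
mass ratio = exp(dv/ve) = exp(2460.9/14078.426740) = 1.19100723
m_prop = m_dry * (mr - 1) = 1189.7 * (1.19100723 - 1)
m_prop = 227.2413 kg

227.2413 kg


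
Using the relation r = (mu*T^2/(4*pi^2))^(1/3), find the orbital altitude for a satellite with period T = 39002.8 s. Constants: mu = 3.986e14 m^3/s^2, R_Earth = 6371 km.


T = 39002.8 s
r = (mu*T^2/(4*pi^2))^(1/3) = (3.986e14 * 39002.8^2 / (4*pi^2))^(1/3)
r = 2.4857439e+07 m = 24857.4387 km
alt = r - R_E = 24857.4387 - 6371 = 18486.4387 km

18486.4387 km


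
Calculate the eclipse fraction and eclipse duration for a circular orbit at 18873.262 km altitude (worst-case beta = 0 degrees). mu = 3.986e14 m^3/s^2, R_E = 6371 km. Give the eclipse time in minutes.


r = 25244.2620 km
T = 665.2793 min
Eclipse fraction = arcsin(R_E/r)/pi = arcsin(6371.0000/25244.2620)/pi
= arcsin(0.2523742)/pi = 0.08121138
Eclipse duration = 0.08121138 * 665.2793 = 54.0282 min

54.0282 minutes


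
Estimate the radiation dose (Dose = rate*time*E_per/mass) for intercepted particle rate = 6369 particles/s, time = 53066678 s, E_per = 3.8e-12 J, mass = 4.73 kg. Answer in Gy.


Total energy deposited = rate * time * E_per
  = 6369 * 53066678 * 3.8e-12 = 1.2843 J
Dose = E_total / mass = 1.2843 / 4.73
Dose = 0.2715286 Gy

0.2715 Gy


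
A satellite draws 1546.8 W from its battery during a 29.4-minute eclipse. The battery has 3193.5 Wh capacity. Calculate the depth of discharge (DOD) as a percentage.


E_used = P * t / 60 = 1546.8 * 29.4 / 60 = 757.9320 Wh
DOD = E_used / E_total * 100 = 757.9320 / 3193.5 * 100
DOD = 23.7336 %

23.7336 %


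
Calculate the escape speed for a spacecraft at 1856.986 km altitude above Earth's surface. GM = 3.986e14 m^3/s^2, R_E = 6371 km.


r = 6371.0 + 1856.986 = 8227.9860 km = 8.227986e+06 m
v_esc = sqrt(2*mu/r) = sqrt(2*3.986e14 / 8.227986e+06)
v_esc = 9843.2128 m/s = 9.8432 km/s

9.8432 km/s


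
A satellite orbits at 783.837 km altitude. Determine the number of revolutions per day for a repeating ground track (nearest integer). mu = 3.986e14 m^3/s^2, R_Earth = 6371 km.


r = 7.154837e+06 m
T = 2*pi*sqrt(r^3/mu) = 6022.9719 s = 100.3829 min
revs/day = 1440 / 100.3829 = 14.3451
Rounded: 14 revolutions per day

14 revolutions per day


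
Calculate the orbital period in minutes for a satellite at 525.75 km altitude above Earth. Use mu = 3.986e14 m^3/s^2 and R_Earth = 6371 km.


r = 6896.7500 km = 6.89675e+06 m
T = 2*pi*sqrt(r^3/mu) = 2*pi*sqrt(3.2804502e+20 / 3.986e14)
T = 5700.0406 s = 95.0007 min

95.0007 minutes


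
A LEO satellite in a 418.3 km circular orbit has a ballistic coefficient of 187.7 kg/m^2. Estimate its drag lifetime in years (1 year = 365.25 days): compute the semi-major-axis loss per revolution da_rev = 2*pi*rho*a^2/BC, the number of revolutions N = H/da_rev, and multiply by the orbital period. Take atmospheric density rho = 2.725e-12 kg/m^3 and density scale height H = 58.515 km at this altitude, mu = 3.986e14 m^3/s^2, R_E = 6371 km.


a = R_E + alt = 6789.3000 km = 6.7893e+06 m
da_rev = 2*pi*rho*a^2/BC = 2*pi*2.725e-12*(6.7893e+06)^2/187.7 = 4.204672 m per revolution
N = H/da_rev = 58515.0000 m / 4.204672 m = 13916.6629 revolutions
P = 2*pi*sqrt(a^3/mu) = 5567.3525 s
lifetime = N*P = 13916.6629 * 5567.3525 = 7.7478968e+07 s = 896.7473 days
years = 896.7473 / 365.25 = 2.4552 years

2.4552 years


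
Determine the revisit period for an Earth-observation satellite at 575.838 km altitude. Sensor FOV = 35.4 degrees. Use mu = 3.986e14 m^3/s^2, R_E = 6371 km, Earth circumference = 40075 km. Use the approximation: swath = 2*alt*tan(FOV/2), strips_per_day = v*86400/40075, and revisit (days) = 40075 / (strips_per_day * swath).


swath = 2*575.838*tan(0.3089233) = 367.5467 km
v = sqrt(mu/r) = 7574.8679 m/s = 7.5749 km/s
strips/day = v*86400/40075 = 7.5749*86400/40075 = 16.3311
coverage/day = strips * swath = 16.3311 * 367.5467 = 6002.4396 km
revisit = 40075 / 6002.4396 = 6.6765 days

6.6765 days


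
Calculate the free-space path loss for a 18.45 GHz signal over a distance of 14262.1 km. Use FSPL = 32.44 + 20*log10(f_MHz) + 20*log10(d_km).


f = 18.45 GHz = 18450.0000 MHz
d = 14262.1 km
FSPL = 32.44 + 20*log10(18450.0000) + 20*log10(14262.1)
FSPL = 32.44 + 85.3199 + 83.0837
FSPL = 200.8436 dB

200.8436 dB


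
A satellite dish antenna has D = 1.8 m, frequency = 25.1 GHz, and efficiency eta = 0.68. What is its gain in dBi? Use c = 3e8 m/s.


lambda = c/f = 3e8 / 2.51e+10 = 0.01195219 m
G = eta*(pi*D/lambda)^2 = 0.68*(pi*1.8/0.01195219)^2
G = 152215.4030 (linear)
G = 10*log10(152215.4030) = 51.8246 dBi

51.8246 dBi


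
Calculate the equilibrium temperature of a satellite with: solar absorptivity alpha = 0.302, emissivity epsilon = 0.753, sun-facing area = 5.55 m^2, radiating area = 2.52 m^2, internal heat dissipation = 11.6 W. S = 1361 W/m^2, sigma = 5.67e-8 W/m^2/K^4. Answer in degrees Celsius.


Numerator = alpha*S*A_sun + Q_int = 0.302*1361*5.55 + 11.6 = 2292.7721 W
Denominator = eps*sigma*A_rad = 0.753*5.67e-8*2.52 = 1.0759165e-07 W/K^4
T^4 = 2.1309944e+10 K^4
T = 382.0723 K = 108.9223 C

108.9223 degrees Celsius


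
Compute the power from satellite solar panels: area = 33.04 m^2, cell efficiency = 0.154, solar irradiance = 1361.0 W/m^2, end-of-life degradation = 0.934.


P = area * eta * S * degradation
P = 33.04 * 0.154 * 1361.0 * 0.934
P = 6467.9367 W

6467.9367 W


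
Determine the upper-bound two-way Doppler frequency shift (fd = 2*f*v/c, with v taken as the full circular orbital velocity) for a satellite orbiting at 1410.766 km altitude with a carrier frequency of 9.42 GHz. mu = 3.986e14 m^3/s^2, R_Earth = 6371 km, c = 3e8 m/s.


r = 7.781766e+06 m
v = sqrt(mu/r) = 7156.9760 m/s (worst-case radial velocity)
f = 9.42 GHz = 9.42e+09 Hz
fd = 2*f*v/c = 2*9.42e+09*7156.9760/3.0e+08
fd = 449458.0956 Hz

449458.0956 Hz


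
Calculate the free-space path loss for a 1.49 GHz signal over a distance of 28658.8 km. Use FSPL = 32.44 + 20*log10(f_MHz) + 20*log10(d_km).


f = 1.49 GHz = 1490.0000 MHz
d = 28658.8 km
FSPL = 32.44 + 20*log10(1490.0000) + 20*log10(28658.8)
FSPL = 32.44 + 63.4637 + 89.1452
FSPL = 185.0489 dB

185.0489 dB


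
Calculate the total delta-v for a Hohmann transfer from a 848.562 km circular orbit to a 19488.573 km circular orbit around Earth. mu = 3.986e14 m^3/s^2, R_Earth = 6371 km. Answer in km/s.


r1 = 7219.5620 km = 7.219562e+06 m
r2 = 25859.5730 km = 2.5859573e+07 m
dv1 = sqrt(mu/r1)*(sqrt(2*r2/(r1+r2)) - 1) = 1860.5688 m/s
dv2 = sqrt(mu/r2)*(1 - sqrt(2*r1/(r1+r2))) = 1332.1808 m/s
total dv = |dv1| + |dv2| = 1860.5688 + 1332.1808 = 3192.7495 m/s = 3.1927 km/s

3.1927 km/s


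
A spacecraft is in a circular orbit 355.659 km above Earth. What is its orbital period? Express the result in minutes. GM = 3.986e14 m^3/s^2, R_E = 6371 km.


r = 6726.6590 km = 6.726659e+06 m
T = 2*pi*sqrt(r^3/mu) = 2*pi*sqrt(3.0436747e+20 / 3.986e14)
T = 5490.4803 s = 91.5080 min

91.5080 minutes


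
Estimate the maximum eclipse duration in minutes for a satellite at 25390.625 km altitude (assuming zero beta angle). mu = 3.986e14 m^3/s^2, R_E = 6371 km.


r = 31761.6250 km
T = 938.8885 min
Eclipse fraction = arcsin(R_E/r)/pi = arcsin(6371.0000/31761.6250)/pi
= arcsin(0.200588)/pi = 0.06428525
Eclipse duration = 0.06428525 * 938.8885 = 60.3567 min

60.3567 minutes


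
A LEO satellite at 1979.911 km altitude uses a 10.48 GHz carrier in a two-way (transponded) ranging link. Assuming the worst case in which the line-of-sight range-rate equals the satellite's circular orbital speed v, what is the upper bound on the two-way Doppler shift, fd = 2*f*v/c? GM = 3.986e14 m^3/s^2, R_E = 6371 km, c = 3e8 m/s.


r = 8.350911e+06 m
v = sqrt(mu/r) = 6908.7857 m/s (worst-case radial velocity)
f = 10.48 GHz = 1.048e+10 Hz
fd = 2*f*v/c = 2*1.048e+10*6908.7857/3.0e+08
fd = 482693.8252 Hz

482693.8252 Hz


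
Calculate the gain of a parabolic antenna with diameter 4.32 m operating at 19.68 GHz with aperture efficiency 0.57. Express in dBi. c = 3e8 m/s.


lambda = c/f = 3e8 / 1.968e+10 = 0.0152439 m
G = eta*(pi*D/lambda)^2 = 0.57*(pi*4.32/0.0152439)^2
G = 451803.6898 (linear)
G = 10*log10(451803.6898) = 56.5495 dBi

56.5495 dBi


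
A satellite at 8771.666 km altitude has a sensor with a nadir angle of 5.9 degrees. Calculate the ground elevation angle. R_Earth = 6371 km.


r = R_E + alt = 15142.6660 km
Law of sines in the satellite / Earth-center / ground-point triangle:
  sin(nadir)/R_E = sin(90 + el)/r  =>  cos(el) = (r/R_E)*sin(nadir)
cos(el) = (15142.6660 / 6371.0000) * sin(5.9 deg) = 0.2443185
el = arccos(0.2443185) = 75.8584 deg
(Earth-central angle = 90 - nadir - el = 8.2416 deg)

75.8584 degrees


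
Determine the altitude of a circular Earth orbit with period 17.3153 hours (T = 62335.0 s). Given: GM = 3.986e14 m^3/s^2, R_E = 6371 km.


T = 62335.0 s
r = (mu*T^2/(4*pi^2))^(1/3) = (3.986e14 * 62335.0^2 / (4*pi^2))^(1/3)
r = 3.3979253e+07 m = 33979.2531 km
alt = r - R_E = 33979.2531 - 6371 = 27608.2531 km

27608.2531 km


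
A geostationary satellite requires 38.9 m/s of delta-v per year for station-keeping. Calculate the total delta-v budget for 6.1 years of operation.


dV = rate * years = 38.9 * 6.1
dV = 237.2900 m/s

237.2900 m/s


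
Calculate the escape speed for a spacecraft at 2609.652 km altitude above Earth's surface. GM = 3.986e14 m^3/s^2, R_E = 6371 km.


r = 6371.0 + 2609.652 = 8980.6520 km = 8.980652e+06 m
v_esc = sqrt(2*mu/r) = sqrt(2*3.986e14 / 8.980652e+06)
v_esc = 9421.7095 m/s = 9.4217 km/s

9.4217 km/s


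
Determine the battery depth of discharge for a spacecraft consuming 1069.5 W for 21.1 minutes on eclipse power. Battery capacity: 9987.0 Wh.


E_used = P * t / 60 = 1069.5 * 21.1 / 60 = 376.1075 Wh
DOD = E_used / E_total * 100 = 376.1075 / 9987.0 * 100
DOD = 3.7660 %

3.7660 %


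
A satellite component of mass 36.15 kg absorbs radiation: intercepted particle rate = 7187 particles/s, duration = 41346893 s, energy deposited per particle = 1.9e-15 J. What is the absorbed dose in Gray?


Total energy deposited = rate * time * E_per
  = 7187 * 41346893 * 1.9e-15 = 5.6460423e-04 J
Dose = E_total / mass = 5.6460423e-04 / 36.15
Dose = 1.5618374e-05 Gy

1.5618e-05 Gy


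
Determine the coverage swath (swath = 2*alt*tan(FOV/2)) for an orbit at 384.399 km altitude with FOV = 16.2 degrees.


FOV = 16.2 deg = 0.2827433 rad
swath = 2 * alt * tan(FOV/2) = 2 * 384.399 * tan(0.1413717)
swath = 2 * 384.399 * 0.1423211
swath = 109.4162 km

109.4162 km


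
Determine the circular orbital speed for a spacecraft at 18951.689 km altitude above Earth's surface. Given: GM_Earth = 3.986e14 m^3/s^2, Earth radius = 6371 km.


r = R_E + alt = 6371.0 + 18951.689 = 25322.6890 km = 2.5322689e+07 m
v = sqrt(mu/r) = sqrt(3.986e14 / 2.5322689e+07) = 3967.4708 m/s = 3.9675 km/s

3.9675 km/s


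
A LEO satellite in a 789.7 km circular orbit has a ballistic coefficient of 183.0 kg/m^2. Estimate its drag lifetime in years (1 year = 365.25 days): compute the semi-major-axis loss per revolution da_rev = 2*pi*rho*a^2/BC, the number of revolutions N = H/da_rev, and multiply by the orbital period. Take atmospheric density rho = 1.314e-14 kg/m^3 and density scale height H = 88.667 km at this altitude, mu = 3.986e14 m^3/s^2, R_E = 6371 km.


a = R_E + alt = 7160.7000 km = 7.1607e+06 m
da_rev = 2*pi*rho*a^2/BC = 2*pi*1.314e-14*(7.1607e+06)^2/183.0 = 0.0231331675 m per revolution
N = H/da_rev = 88667.0000 m / 0.0231331675 m = 3.8328949e+06 revolutions
P = 2*pi*sqrt(a^3/mu) = 6030.3767 s
lifetime = N*P = 3.8328949e+06 * 6030.3767 = 2.31138e+10 s = 267520.8341 days
years = 267520.8341 / 365.25 = 732.4321 years

732.4321 years


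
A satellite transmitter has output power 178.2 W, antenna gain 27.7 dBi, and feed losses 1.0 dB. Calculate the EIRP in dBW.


Pt = 178.2 W = 22.5091 dBW
EIRP = Pt_dBW + Gt - losses = 22.5091 + 27.7 - 1.0 = 49.2091 dBW

49.2091 dBW


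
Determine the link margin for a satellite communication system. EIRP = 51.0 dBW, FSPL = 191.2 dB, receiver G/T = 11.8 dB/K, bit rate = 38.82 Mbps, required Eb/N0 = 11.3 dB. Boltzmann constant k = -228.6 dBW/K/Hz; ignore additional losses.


C/N0 = EIRP - FSPL + G/T - k = 51.0 - 191.2 + 11.8 - (-228.6)
C/N0 = 100.2000 dB-Hz
R_b = 38.82 Mbps = 3.882e+07 bps -> 10*log10(R_b) = 75.8906 dB-Hz
Eb/N0 = C/N0 - 10*log10(R_b) = 100.2000 - 75.8906 = 24.3094 dB
Margin = Eb/N0 - Eb/N0_req = 24.3094 - 11.3 = 13.0094 dB (link closes)

13.0094 dB


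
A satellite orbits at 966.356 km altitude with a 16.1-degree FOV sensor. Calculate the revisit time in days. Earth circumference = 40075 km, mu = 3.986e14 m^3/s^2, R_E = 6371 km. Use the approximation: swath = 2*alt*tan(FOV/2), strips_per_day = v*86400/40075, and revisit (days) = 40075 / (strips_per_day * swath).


swath = 2*966.356*tan(0.140499) = 273.3451 km
v = sqrt(mu/r) = 7370.5323 m/s = 7.3705 km/s
strips/day = v*86400/40075 = 7.3705*86400/40075 = 15.8906
coverage/day = strips * swath = 15.8906 * 273.3451 = 4343.6052 km
revisit = 40075 / 4343.6052 = 9.2262 days

9.2262 days


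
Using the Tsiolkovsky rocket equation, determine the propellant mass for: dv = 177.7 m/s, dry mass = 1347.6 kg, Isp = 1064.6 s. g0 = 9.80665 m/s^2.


ve = Isp * g0 = 1064.6 * 9.80665 = 10440.159590 m/s
mass ratio = exp(dv/ve) = exp(177.7/10440.159590) = 1.01716649
m_prop = m_dry * (mr - 1) = 1347.6 * (1.01716649 - 1)
m_prop = 23.1336 kg

23.1336 kg


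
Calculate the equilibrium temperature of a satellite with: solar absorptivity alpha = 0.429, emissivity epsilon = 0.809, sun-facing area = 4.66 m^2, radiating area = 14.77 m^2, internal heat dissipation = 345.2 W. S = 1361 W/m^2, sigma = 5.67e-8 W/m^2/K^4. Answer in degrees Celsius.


Numerator = alpha*S*A_sun + Q_int = 0.429*1361*4.66 + 345.2 = 3066.0295 W
Denominator = eps*sigma*A_rad = 0.809*5.67e-8*14.77 = 6.7750433e-07 W/K^4
T^4 = 4.5254759e+09 K^4
T = 259.3678 K = -13.7822 C

-13.7822 degrees Celsius


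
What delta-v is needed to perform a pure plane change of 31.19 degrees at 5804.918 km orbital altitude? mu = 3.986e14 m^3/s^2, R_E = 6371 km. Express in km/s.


r = 12175.9180 km = 1.2175918e+07 m
V = sqrt(mu/r) = 5721.6039 m/s
di = 31.19 deg = 0.5443682 rad
dV = 2*V*sin(di/2) = 2*5721.6039*sin(0.2721841)
dV = 3076.3436 m/s = 3.0763 km/s

3.0763 km/s


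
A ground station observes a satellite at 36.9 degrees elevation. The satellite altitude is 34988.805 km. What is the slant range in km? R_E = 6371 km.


h = 34988.805 km, el = 36.9 deg
d = -R_E*sin(el) + sqrt((R_E*sin(el))^2 + 2*R_E*h + h^2)
d = -6371.0000*sin(0.6440265) + sqrt((6371.0000*0.6004202)^2 + 2*6371.0000*34988.805 + 34988.805^2)
d = 37219.5345 km

37219.5345 km


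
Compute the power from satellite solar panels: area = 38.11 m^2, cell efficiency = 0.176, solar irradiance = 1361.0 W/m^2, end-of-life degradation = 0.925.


P = area * eta * S * degradation
P = 38.11 * 0.176 * 1361.0 * 0.925
P = 8444.0632 W

8444.0632 W


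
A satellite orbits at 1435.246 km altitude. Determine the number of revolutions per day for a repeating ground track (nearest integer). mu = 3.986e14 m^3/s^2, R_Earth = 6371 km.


r = 7.806246e+06 m
T = 2*pi*sqrt(r^3/mu) = 6863.9573 s = 114.3993 min
revs/day = 1440 / 114.3993 = 12.5875
Rounded: 13 revolutions per day

13 revolutions per day


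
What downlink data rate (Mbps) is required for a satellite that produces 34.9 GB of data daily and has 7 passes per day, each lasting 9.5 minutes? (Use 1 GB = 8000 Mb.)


total contact time = 7 * 9.5 * 60 = 3990.0000 s
data = 34.9 GB = 279200.0000 Mb
rate = 279200.0000 / 3990.0000 = 69.9749 Mbps

69.9749 Mbps


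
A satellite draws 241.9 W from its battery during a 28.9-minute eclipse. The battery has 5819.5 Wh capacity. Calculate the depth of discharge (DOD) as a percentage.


E_used = P * t / 60 = 241.9 * 28.9 / 60 = 116.5152 Wh
DOD = E_used / E_total * 100 = 116.5152 / 5819.5 * 100
DOD = 2.0022 %

2.0022 %


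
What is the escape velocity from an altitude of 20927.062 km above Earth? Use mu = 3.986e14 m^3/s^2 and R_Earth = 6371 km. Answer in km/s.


r = 6371.0 + 20927.062 = 27298.0620 km = 2.7298062e+07 m
v_esc = sqrt(2*mu/r) = sqrt(2*3.986e14 / 2.7298062e+07)
v_esc = 5404.0298 m/s = 5.4040 km/s

5.4040 km/s


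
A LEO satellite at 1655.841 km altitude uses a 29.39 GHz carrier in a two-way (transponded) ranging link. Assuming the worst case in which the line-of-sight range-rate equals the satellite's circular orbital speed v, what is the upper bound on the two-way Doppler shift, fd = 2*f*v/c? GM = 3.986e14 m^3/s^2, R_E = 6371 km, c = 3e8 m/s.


r = 8.026841e+06 m
v = sqrt(mu/r) = 7046.8709 m/s (worst-case radial velocity)
f = 29.39 GHz = 2.939e+10 Hz
fd = 2*f*v/c = 2*2.939e+10*7046.8709/3.0e+08
fd = 1.3807169e+06 Hz

1.3807e+06 Hz


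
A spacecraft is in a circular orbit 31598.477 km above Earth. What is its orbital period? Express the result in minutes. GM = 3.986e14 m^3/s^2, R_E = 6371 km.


r = 37969.4770 km = 3.7969477e+07 m
T = 2*pi*sqrt(r^3/mu) = 2*pi*sqrt(5.4739881e+22 / 3.986e14)
T = 73631.4145 s = 1227.1902 min

1227.1902 minutes


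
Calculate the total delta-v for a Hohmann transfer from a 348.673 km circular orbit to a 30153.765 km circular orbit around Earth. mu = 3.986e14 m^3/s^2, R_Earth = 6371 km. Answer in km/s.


r1 = 6719.6730 km = 6.719673e+06 m
r2 = 36524.7650 km = 3.6524765e+07 m
dv1 = sqrt(mu/r1)*(sqrt(2*r2/(r1+r2)) - 1) = 2308.2526 m/s
dv2 = sqrt(mu/r2)*(1 - sqrt(2*r1/(r1+r2))) = 1461.8896 m/s
total dv = |dv1| + |dv2| = 2308.2526 + 1461.8896 = 3770.1422 m/s = 3.7701 km/s

3.7701 km/s


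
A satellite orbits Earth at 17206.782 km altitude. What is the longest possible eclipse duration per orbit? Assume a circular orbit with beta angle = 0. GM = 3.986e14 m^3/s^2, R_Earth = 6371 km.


r = 23577.7820 km
T = 600.5019 min
Eclipse fraction = arcsin(R_E/r)/pi = arcsin(6371.0000/23577.7820)/pi
= arcsin(0.270212)/pi = 0.0870938
Eclipse duration = 0.0870938 * 600.5019 = 52.3000 min

52.3000 minutes


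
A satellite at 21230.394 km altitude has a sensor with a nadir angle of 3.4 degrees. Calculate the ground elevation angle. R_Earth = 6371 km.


r = R_E + alt = 27601.3940 km
Law of sines in the satellite / Earth-center / ground-point triangle:
  sin(nadir)/R_E = sin(90 + el)/r  =>  cos(el) = (r/R_E)*sin(nadir)
cos(el) = (27601.3940 / 6371.0000) * sin(3.4 deg) = 0.2569359
el = arccos(0.2569359) = 75.1117 deg
(Earth-central angle = 90 - nadir - el = 11.4883 deg)

75.1117 degrees


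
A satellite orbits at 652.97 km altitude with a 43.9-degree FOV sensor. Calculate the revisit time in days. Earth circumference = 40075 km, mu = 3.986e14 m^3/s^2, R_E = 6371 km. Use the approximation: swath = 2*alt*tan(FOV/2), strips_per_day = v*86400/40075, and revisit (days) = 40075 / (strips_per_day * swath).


swath = 2*652.97*tan(0.3830998) = 526.3088 km
v = sqrt(mu/r) = 7533.1623 m/s = 7.5332 km/s
strips/day = v*86400/40075 = 7.5332*86400/40075 = 16.2412
coverage/day = strips * swath = 16.2412 * 526.3088 = 8547.8750 km
revisit = 40075 / 8547.8750 = 4.6883 days

4.6883 days


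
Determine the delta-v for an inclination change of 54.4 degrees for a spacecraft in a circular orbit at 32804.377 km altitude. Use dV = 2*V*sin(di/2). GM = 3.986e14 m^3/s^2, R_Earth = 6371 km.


r = 39175.3770 km = 3.9175377e+07 m
V = sqrt(mu/r) = 3189.7897 m/s
di = 54.4 deg = 0.9494591 rad
dV = 2*V*sin(di/2) = 2*3189.7897*sin(0.4747296)
dV = 2916.0925 m/s = 2.9161 km/s

2.9161 km/s


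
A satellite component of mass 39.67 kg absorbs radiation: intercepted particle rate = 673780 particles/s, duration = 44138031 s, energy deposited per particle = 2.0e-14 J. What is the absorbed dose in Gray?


Total energy deposited = rate * time * E_per
  = 673780 * 44138031 * 2.0e-14 = 0.5947865 J
Dose = E_total / mass = 0.5947865 / 39.67
Dose = 0.01499336 Gy

0.0150 Gy


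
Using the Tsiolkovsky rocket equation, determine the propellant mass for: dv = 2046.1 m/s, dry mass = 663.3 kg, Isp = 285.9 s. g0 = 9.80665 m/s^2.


ve = Isp * g0 = 285.9 * 9.80665 = 2803.721235 m/s
mass ratio = exp(dv/ve) = exp(2046.1/2803.721235) = 2.07462437
m_prop = m_dry * (mr - 1) = 663.3 * (2.07462437 - 1)
m_prop = 712.7983 kg

712.7983 kg


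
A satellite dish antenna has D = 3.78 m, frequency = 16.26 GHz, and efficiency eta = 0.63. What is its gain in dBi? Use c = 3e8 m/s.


lambda = c/f = 3e8 / 1.626e+10 = 0.01845018 m
G = eta*(pi*D/lambda)^2 = 0.63*(pi*3.78/0.01845018)^2
G = 260989.1588 (linear)
G = 10*log10(260989.1588) = 54.1662 dBi

54.1662 dBi


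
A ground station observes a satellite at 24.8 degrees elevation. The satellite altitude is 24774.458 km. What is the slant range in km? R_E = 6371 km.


h = 24774.458 km, el = 24.8 deg
d = -R_E*sin(el) + sqrt((R_E*sin(el))^2 + 2*R_E*h + h^2)
d = -6371.0000*sin(0.4328417) + sqrt((6371.0000*0.4194521)^2 + 2*6371.0000*24774.458 + 24774.458^2)
d = 27931.4493 km

27931.4493 km


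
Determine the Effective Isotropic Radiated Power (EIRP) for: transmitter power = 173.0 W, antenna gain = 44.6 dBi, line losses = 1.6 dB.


Pt = 173.0 W = 22.3805 dBW
EIRP = Pt_dBW + Gt - losses = 22.3805 + 44.6 - 1.6 = 65.3805 dBW

65.3805 dBW


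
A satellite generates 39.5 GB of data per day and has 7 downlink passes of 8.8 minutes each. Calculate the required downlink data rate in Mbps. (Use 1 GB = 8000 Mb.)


total contact time = 7 * 8.8 * 60 = 3696.0000 s
data = 39.5 GB = 316000.0000 Mb
rate = 316000.0000 / 3696.0000 = 85.4978 Mbps

85.4978 Mbps


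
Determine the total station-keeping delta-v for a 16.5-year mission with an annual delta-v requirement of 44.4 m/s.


dV = rate * years = 44.4 * 16.5
dV = 732.6000 m/s

732.6000 m/s


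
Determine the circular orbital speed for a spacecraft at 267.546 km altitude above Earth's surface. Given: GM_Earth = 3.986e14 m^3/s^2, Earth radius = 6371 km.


r = R_E + alt = 6371.0 + 267.546 = 6638.5460 km = 6.638546e+06 m
v = sqrt(mu/r) = sqrt(3.986e14 / 6.638546e+06) = 7748.7592 m/s = 7.7488 km/s

7.7488 km/s


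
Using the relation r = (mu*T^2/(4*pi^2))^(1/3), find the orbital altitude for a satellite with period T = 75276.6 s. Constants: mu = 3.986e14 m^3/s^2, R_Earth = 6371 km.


T = 75276.6 s
r = (mu*T^2/(4*pi^2))^(1/3) = (3.986e14 * 75276.6^2 / (4*pi^2))^(1/3)
r = 3.8532973e+07 m = 38532.9728 km
alt = r - R_E = 38532.9728 - 6371 = 32161.9728 km

32161.9728 km


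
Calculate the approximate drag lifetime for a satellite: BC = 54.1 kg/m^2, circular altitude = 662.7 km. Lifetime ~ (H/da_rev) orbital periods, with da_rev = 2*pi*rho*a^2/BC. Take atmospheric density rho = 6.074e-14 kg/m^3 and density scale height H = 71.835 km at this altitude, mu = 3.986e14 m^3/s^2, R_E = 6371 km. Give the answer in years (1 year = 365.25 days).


a = R_E + alt = 7033.7000 km = 7.0337e+06 m
da_rev = 2*pi*rho*a^2/BC = 2*pi*6.074e-14*(7.0337e+06)^2/54.1 = 0.348999715 m per revolution
N = H/da_rev = 71835.0000 m / 0.348999715 m = 205831.1135 revolutions
P = 2*pi*sqrt(a^3/mu) = 5870.6607 s
lifetime = N*P = 205831.1135 * 5870.6607 = 1.2083646e+09 s = 13985.7018 days
years = 13985.7018 / 365.25 = 38.2908 years

38.2908 years


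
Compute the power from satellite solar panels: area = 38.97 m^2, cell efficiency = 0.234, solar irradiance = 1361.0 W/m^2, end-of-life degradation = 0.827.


P = area * eta * S * degradation
P = 38.97 * 0.234 * 1361.0 * 0.827
P = 10263.8406 W

10263.8406 W


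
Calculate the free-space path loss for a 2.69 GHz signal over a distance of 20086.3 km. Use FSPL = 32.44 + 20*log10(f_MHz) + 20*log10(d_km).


f = 2.69 GHz = 2690.0000 MHz
d = 20086.3 km
FSPL = 32.44 + 20*log10(2690.0000) + 20*log10(20086.3)
FSPL = 32.44 + 68.5950 + 86.0580
FSPL = 187.0930 dB

187.0930 dB


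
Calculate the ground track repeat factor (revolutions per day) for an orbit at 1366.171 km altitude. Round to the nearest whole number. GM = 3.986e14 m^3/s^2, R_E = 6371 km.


r = 7.737171e+06 m
T = 2*pi*sqrt(r^3/mu) = 6773.0536 s = 112.8842 min
revs/day = 1440 / 112.8842 = 12.7564
Rounded: 13 revolutions per day

13 revolutions per day


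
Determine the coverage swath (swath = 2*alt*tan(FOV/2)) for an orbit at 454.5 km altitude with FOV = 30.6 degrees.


FOV = 30.6 deg = 0.5340708 rad
swath = 2 * alt * tan(FOV/2) = 2 * 454.5 * tan(0.2670354)
swath = 2 * 454.5 * 0.273569
swath = 248.6743 km

248.6743 km


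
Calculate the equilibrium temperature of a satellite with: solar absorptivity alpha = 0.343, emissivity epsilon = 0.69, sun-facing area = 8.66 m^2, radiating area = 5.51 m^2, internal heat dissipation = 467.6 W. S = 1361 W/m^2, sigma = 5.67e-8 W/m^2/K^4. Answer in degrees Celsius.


Numerator = alpha*S*A_sun + Q_int = 0.343*1361*8.66 + 467.6 = 4510.2872 W
Denominator = eps*sigma*A_rad = 0.69*5.67e-8*5.51 = 2.1556773e-07 W/K^4
T^4 = 2.0922831e+10 K^4
T = 380.3252 K = 107.1752 C

107.1752 degrees Celsius


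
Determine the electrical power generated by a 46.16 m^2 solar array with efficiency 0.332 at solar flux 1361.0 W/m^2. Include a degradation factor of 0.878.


P = area * eta * S * degradation
P = 46.16 * 0.332 * 1361.0 * 0.878
P = 18312.8747 W

18312.8747 W


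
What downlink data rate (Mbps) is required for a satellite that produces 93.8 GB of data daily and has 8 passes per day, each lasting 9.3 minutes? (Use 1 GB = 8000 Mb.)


total contact time = 8 * 9.3 * 60 = 4464.0000 s
data = 93.8 GB = 750400.0000 Mb
rate = 750400.0000 / 4464.0000 = 168.1004 Mbps

168.1004 Mbps


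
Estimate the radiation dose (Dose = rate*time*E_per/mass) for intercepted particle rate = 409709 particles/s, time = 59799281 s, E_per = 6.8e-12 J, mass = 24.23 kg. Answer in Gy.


Total energy deposited = rate * time * E_per
  = 409709 * 59799281 * 6.8e-12 = 166.6021 J
Dose = E_total / mass = 166.6021 / 24.23
Dose = 6.8759 Gy

6.8759 Gy


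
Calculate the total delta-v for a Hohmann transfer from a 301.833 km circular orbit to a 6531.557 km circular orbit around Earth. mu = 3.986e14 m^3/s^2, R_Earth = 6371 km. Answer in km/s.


r1 = 6672.8330 km = 6.672833e+06 m
r2 = 12902.5570 km = 1.2902557e+07 m
dv1 = sqrt(mu/r1)*(sqrt(2*r2/(r1+r2)) - 1) = 1145.0061 m/s
dv2 = sqrt(mu/r2)*(1 - sqrt(2*r1/(r1+r2))) = 968.8645 m/s
total dv = |dv1| + |dv2| = 1145.0061 + 968.8645 = 2113.8706 m/s = 2.1139 km/s

2.1139 km/s


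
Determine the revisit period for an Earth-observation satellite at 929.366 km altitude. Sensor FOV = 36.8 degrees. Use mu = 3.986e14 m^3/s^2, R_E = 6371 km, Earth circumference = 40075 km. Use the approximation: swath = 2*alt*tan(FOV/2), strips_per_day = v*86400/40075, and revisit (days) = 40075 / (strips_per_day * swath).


swath = 2*929.366*tan(0.3211406) = 618.3178 km
v = sqrt(mu/r) = 7389.1814 m/s = 7.3892 km/s
strips/day = v*86400/40075 = 7.3892*86400/40075 = 15.9308
coverage/day = strips * swath = 15.9308 * 618.3178 = 9850.2742 km
revisit = 40075 / 9850.2742 = 4.0684 days

4.0684 days
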